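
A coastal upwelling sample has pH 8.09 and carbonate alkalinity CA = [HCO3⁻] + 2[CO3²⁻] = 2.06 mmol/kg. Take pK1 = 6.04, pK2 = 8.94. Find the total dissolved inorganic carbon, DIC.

DIC = 1.85 mmol/kg

CA = [HCO3⁻] + 2[CO3²⁻] = (α₁ + 2α₂)·DIC
At pH 8.09: [H⁺]/K1 = 10^-2.05 = 0.0089125, K2/[H⁺] = 10^-0.85 = 0.14125
α₁ = 1/(1 + 0.0089125 + 0.14125) = 1/1.1502 = 0.8694; α₂ = α₁·K2/[H⁺] = 0.1228
α₁ + 2α₂ = 1.1151
DIC = CA / (α₁ + 2α₂) = 2.06 / 1.1151 = 1.85 mmol/kg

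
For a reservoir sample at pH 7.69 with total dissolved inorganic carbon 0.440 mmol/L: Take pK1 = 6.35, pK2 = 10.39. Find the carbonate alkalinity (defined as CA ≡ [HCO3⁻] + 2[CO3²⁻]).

CA = 0.422 mmol/L

CA = [HCO3⁻] + 2[CO3²⁻] = (α₁ + 2α₂)·DIC
At pH 7.69: [H⁺]/K1 = 10^-1.34 = 0.045709, K2/[H⁺] = 10^-2.70 = 0.0019953
α₁ = 1/(1 + 0.045709 + 0.0019953) = 1/1.0477 = 0.9545; α₂ = α₁·K2/[H⁺] = 0.001904
α₁ + 2α₂ = 0.9583
CA = 0.9583 × 0.440 = 0.422 mmol/L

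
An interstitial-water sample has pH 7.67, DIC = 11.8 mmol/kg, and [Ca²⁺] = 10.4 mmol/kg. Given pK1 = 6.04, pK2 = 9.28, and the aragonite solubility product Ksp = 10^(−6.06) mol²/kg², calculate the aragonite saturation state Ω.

α₂ = 1 / (1 + [H⁺]/K2 + [H⁺]²/(K1K2)) = 1 / (1 + 10^+1.61 + 10^-0.02)
   = 1 / (1 + 40.738 + 0.95499) = 1/42.693 = 0.02342
[CO3²⁻] = α₂ × DIC = 0.02342 × 11.8 = 0.2764 mmol/kg
Ksp = 10^(−6.06) = 8.710×10^-7
Ω = [Ca²⁺][CO3²⁻]/Ksp = (10.4×10^-3)(2.764×10^-4) / 8.710×10^-7 = 3.30

Ω = 3.30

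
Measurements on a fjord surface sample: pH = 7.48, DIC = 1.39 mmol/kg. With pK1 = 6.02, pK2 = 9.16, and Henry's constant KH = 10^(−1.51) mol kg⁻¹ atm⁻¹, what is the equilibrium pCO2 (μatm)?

α₀ = 1 / (1 + K1/[H⁺] + K1K2/[H⁺]²) = 1 / (1 + 10^+1.46 + 10^-0.22)
   = 1 / (1 + 28.840 + 0.60256) = 1/30.443 = 0.03285
[CO2*] = α₀ × DIC = 0.03285 × 1.39 = 0.04566 mmol/kg
pCO2 = [CO2*]/KH = 4.566×10^-5 / 3.090×10^-2 = 1480 μatm

pCO2 = 1480 μatm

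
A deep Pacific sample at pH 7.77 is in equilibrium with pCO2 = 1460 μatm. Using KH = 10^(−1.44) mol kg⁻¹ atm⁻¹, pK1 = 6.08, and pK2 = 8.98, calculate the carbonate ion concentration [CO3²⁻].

[CO2*] = KH · pCO2 = 10^(−1.44) × 1460×10^-6 = 5.301×10^-5 mol/kg
α₀ = 1/(1 + K1/[H⁺] + K1K2/[H⁺]²) = 1/(1 + 10^+1.69 + 10^+0.48) = 0.01887
DIC = [CO2*]/α₀ = 5.301×10^-5 / 0.01887 = 2.809 mmol/kg
[CO3²⁻] = α₂·DIC; α₂ = 0.05698, so [CO3²⁻] = 0.05698 × 2.809 = 0.160 mmol/kg

[CO3²⁻] = 0.160 mmol/kg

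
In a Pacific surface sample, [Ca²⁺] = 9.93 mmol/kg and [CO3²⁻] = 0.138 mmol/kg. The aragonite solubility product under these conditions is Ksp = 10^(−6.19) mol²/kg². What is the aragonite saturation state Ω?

Ksp = 10^(−6.19) = 6.457×10^-7
Ω = [Ca²⁺][CO3²⁻]/Ksp = (9.93×10^-3)(0.138×10^-3) / 6.457×10^-7 = 2.12

Ω = 2.12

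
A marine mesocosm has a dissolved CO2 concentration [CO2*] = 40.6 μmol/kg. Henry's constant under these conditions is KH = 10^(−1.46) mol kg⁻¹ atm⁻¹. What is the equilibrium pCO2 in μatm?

KH = 10^(−1.46) = 3.467×10^-2 mol kg⁻¹ atm⁻¹
pCO2 = [CO2*]/KH = 40.6×10^-6 / 3.467×10^-2 = 1.17×10^-3 atm = 1170 μatm

pCO2 = 1170 μatm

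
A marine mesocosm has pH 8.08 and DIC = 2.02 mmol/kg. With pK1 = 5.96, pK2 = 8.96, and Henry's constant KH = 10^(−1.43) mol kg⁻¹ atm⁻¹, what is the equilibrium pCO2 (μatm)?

pCO2 = 362 μatm

α₀ = 1 / (1 + K1/[H⁺] + K1K2/[H⁺]²) = 1 / (1 + 10^+2.12 + 10^+1.24)
   = 1 / (1 + 131.83 + 17.378) = 1/150.20 = 0.006658
[CO2*] = α₀ × DIC = 0.006658 × 2.02 = 0.01345 mmol/kg = 13.45 μmol/kg
pCO2 = [CO2*]/KH = 1.345×10^-5 / 3.715×10^-2 = 362 μatm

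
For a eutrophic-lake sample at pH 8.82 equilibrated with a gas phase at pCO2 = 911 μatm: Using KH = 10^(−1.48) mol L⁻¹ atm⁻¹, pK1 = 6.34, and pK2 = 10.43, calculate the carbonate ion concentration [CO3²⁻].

[CO2*] = KH · pCO2 = 10^(−1.48) × 911×10^-6 = 3.017×10^-5 mol/L
α₀ = 1/(1 + K1/[H⁺] + K1K2/[H⁺]²) = 1/(1 + 10^+2.48 + 10^+0.87) = 0.003222
DIC = [CO2*]/α₀ = 3.017×10^-5 / 0.003222 = 9.364 mmol/L
[CO3²⁻] = α₂·DIC; α₂ = 0.02388, so [CO3²⁻] = 0.02388 × 9.364 = 0.224 mmol/L

[CO3²⁻] = 0.224 mmol/L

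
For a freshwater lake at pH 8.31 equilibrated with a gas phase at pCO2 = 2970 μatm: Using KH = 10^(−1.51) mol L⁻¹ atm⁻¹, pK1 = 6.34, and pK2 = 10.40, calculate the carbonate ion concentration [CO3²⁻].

[CO3²⁻] = 0.0696 mmol/L

[CO2*] = KH · pCO2 = 10^(−1.51) × 2970×10^-6 = 9.178×10^-5 mol/L
α₀ = 1/(1 + K1/[H⁺] + K1K2/[H⁺]²) = 1/(1 + 10^+1.97 + 10^-0.12) = 0.01052
DIC = [CO2*]/α₀ = 9.178×10^-5 / 0.01052 = 8.727 mmol/L
[CO3²⁻] = α₂·DIC; α₂ = 0.007978, so [CO3²⁻] = 0.007978 × 8.727 = 0.0696 mmol/L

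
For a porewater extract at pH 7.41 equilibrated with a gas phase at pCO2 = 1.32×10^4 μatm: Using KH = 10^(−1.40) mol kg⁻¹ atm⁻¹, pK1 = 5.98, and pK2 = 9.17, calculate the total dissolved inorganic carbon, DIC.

[CO2*] = KH · pCO2 = 10^(−1.40) × 1.32×10^4×10^-6 = 5.255×10^-4 mol/kg
α₀ = 1/(1 + K1/[H⁺] + K1K2/[H⁺]²) = 1/(1 + 10^+1.43 + 10^-0.33) = 0.03523
DIC = [CO2*]/α₀ = 5.255×10^-4 / 0.03523 = 14.9 mmol/kg

DIC = 14.9 mmol/kg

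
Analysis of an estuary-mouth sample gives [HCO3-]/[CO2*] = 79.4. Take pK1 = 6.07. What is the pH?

From K1 = [H⁺][HCO3-]/[CO2*]:  pH = pK1 + log₁₀([HCO3-]/[CO2*])
log₁₀(79.4) = +1.900
pH = 6.07 + (+1.900) = 7.97

pH = 7.97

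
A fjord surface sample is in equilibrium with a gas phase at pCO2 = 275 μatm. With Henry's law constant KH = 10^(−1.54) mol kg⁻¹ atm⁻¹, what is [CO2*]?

[CO2*] = 7.93 μmol/kg

KH = 10^(−1.54) = 2.884×10^-2 mol kg⁻¹ atm⁻¹
[CO2*] = KH · pCO2 = 2.884×10^-2 × 275×10^-6 atm = 7.93×10^-6 mol/kg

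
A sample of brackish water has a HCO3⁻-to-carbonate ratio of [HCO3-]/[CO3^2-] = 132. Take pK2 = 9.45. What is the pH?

pH = 7.33

From K2 = [H⁺][CO3^2-]/[HCO3-]:  pH = pK2 − log₁₀([HCO3-]/[CO3^2-])
log₁₀(132) = +2.121
pH = 9.45 − (+2.121) = 7.33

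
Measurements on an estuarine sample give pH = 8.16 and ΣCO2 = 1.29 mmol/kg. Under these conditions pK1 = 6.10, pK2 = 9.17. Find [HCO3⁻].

[HCO3⁻] = 1.17 mmol/kg

α₁ = 1 / (1 + [H⁺]/K1 + K2/[H⁺]) = 1 / (1 + 10^-2.06 + 10^-1.01)
   = 1 / (1 + 0.0087096 + 0.097724) = 1/1.1064 = 0.9038
[HCO3⁻] = α₁ × DIC = 0.9038 × 1.29 = 1.17 mmol/kg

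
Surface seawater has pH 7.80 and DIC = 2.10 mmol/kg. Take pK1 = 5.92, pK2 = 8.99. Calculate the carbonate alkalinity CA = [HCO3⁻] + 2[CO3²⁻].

CA = [HCO3⁻] + 2[CO3²⁻] = (α₁ + 2α₂)·DIC
At pH 7.80: [H⁺]/K1 = 10^-1.88 = 0.013183, K2/[H⁺] = 10^-1.19 = 0.064565
α₁ = 1/(1 + 0.013183 + 0.064565) = 1/1.0777 = 0.9279; α₂ = α₁·K2/[H⁺] = 0.05991
α₁ + 2α₂ = 1.0477
CA = 1.0477 × 2.10 = 2.20 mmol/kg

CA = 2.20 mmol/kg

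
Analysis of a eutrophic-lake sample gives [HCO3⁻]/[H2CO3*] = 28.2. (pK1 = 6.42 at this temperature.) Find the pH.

From K1 = [H⁺][HCO3⁻]/[H2CO3*]:  pH = pK1 + log₁₀([HCO3⁻]/[H2CO3*])
log₁₀(28.2) = +1.450
pH = 6.42 + (+1.450) = 7.87

pH = 7.87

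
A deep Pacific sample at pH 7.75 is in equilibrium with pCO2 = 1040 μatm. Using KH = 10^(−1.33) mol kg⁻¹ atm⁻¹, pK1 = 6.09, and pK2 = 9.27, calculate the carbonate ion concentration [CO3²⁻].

[CO3²⁻] = 0.0671 mmol/kg

[CO2*] = KH · pCO2 = 10^(−1.33) × 1040×10^-6 = 4.864×10^-5 mol/kg
α₀ = 1/(1 + K1/[H⁺] + K1K2/[H⁺]²) = 1/(1 + 10^+1.66 + 10^+0.14) = 0.02079
DIC = [CO2*]/α₀ = 4.864×10^-5 / 0.02079 = 2.339 mmol/kg
[CO3²⁻] = α₂·DIC; α₂ = 0.02870, so [CO3²⁻] = 0.02870 × 2.339 = 0.0671 mmol/kg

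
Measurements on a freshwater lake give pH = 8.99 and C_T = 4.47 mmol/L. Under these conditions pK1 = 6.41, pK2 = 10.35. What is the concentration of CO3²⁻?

[CO3²⁻] = 0.186 mmol/L

α₂ = 1 / (1 + [H⁺]/K2 + [H⁺]²/(K1K2)) = 1 / (1 + 10^+1.36 + 10^-1.22)
   = 1 / (1 + 22.909 + 0.060256) = 1/23.969 = 0.04172
[CO3²⁻] = α₂ × DIC = 0.04172 × 4.47 = 0.186 mmol/L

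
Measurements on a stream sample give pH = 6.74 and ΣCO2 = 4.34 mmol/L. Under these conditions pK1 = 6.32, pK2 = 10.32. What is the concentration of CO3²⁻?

[CO3²⁻] = 0.827 μmol/L

α₂ = 1 / (1 + [H⁺]/K2 + [H⁺]²/(K1K2)) = 1 / (1 + 10^+3.58 + 10^+3.16)
   = 1 / (1 + 3801.9 + 1445.4) = 1/5248.3 = 0.0001905
[CO3²⁻] = α₂ × DIC = 0.0001905 × 4.34 = 0.000827 mmol/L = 0.827 μmol/L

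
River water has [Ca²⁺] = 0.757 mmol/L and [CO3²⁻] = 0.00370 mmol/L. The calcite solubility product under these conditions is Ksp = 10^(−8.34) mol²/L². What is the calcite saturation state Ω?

Ω = 0.613

Ksp = 10^(−8.34) = 4.571×10^-9
Ω = [Ca²⁺][CO3²⁻]/Ksp = (0.757×10^-3)(0.00370×10^-3) / 4.571×10^-9 = 0.613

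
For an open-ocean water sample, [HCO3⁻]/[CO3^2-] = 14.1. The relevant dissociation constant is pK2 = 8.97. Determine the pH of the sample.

pH = 7.82

From K2 = [H⁺][CO3^2-]/[HCO3⁻]:  pH = pK2 − log₁₀([HCO3⁻]/[CO3^2-])
log₁₀(14.1) = +1.149
pH = 8.97 − (+1.149) = 7.82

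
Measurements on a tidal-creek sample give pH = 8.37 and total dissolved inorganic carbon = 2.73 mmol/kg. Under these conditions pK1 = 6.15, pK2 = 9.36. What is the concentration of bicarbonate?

[HCO3⁻] = 2.46 mmol/kg

α₁ = 1 / (1 + [H⁺]/K1 + K2/[H⁺]) = 1 / (1 + 10^-2.22 + 10^-0.99)
   = 1 / (1 + 0.0060256 + 0.10233) = 1/1.1084 = 0.9022
[HCO3⁻] = α₁ × DIC = 0.9022 × 2.73 = 2.46 mmol/kg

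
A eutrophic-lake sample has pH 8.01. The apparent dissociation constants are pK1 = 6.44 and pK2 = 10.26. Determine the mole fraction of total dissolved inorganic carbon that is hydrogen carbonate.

α₁ = 1 / (1 + [H⁺]/K1 + K2/[H⁺]) = 1 / (1 + 10^-1.57 + 10^-2.25)
   = 1 / (1 + 0.026915 + 0.0056234) = 1/1.0325 = 0.9685

α₁ = 0.968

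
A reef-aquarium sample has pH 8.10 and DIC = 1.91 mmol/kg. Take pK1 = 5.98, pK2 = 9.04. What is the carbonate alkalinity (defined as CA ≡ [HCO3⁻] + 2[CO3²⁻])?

CA = [HCO3⁻] + 2[CO3²⁻] = (α₁ + 2α₂)·DIC
At pH 8.10: [H⁺]/K1 = 10^-2.12 = 0.0075858, K2/[H⁺] = 10^-0.94 = 0.11482
α₁ = 1/(1 + 0.0075858 + 0.11482) = 1/1.1224 = 0.8909; α₂ = α₁·K2/[H⁺] = 0.1023
α₁ + 2α₂ = 1.0955
CA = 1.0955 × 1.91 = 2.09 mmol/kg

CA = 2.09 mmol/kg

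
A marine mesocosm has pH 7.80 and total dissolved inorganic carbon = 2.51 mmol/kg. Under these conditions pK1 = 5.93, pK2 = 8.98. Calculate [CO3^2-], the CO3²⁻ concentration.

α₂ = 1 / (1 + [H⁺]/K2 + [H⁺]²/(K1K2)) = 1 / (1 + 10^+1.18 + 10^-0.69)
   = 1 / (1 + 15.136 + 0.20417) = 1/16.340 = 0.06120
[CO3²⁻] = α₂ × DIC = 0.06120 × 2.51 = 0.154 mmol/kg

[CO3²⁻] = 0.154 mmol/kg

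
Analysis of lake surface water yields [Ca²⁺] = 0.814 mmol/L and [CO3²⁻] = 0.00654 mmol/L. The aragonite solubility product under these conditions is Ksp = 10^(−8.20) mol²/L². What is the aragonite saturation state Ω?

Ksp = 10^(−8.20) = 6.310×10^-9
Ω = [Ca²⁺][CO3²⁻]/Ksp = (0.814×10^-3)(0.00654×10^-3) / 6.310×10^-9 = 0.844

Ω = 0.844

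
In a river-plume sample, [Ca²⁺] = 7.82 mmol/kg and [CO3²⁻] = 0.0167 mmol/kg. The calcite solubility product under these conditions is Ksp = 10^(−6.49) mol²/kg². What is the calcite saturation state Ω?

Ω = 0.404

Ksp = 10^(−6.49) = 3.236×10^-7
Ω = [Ca²⁺][CO3²⁻]/Ksp = (7.82×10^-3)(0.0167×10^-3) / 3.236×10^-7 = 0.404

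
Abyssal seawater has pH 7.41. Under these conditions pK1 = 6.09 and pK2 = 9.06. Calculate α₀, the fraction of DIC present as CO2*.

α₀ = 0.0447

α₀ = 1 / (1 + K1/[H⁺] + K1K2/[H⁺]²) = 1 / (1 + 10^+1.32 + 10^-0.33)
   = 1 / (1 + 20.893 + 0.46774) = 1/22.361 = 0.04472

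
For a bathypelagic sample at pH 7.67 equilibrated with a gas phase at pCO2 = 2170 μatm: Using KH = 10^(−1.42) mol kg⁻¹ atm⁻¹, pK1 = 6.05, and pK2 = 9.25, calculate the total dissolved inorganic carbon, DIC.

DIC = 3.61 mmol/kg

[CO2*] = KH · pCO2 = 10^(−1.42) × 2170×10^-6 = 8.250×10^-5 mol/kg
α₀ = 1/(1 + K1/[H⁺] + K1K2/[H⁺]²) = 1/(1 + 10^+1.62 + 10^+0.04) = 0.02284
DIC = [CO2*]/α₀ = 8.250×10^-5 / 0.02284 = 3.61 mmol/kg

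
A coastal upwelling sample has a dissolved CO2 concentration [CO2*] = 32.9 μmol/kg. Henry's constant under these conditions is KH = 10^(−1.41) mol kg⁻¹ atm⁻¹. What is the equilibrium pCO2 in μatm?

pCO2 = 846 μatm

KH = 10^(−1.41) = 3.890×10^-2 mol kg⁻¹ atm⁻¹
pCO2 = [CO2*]/KH = 32.9×10^-6 / 3.890×10^-2 = 8.46×10^-4 atm = 846 μatm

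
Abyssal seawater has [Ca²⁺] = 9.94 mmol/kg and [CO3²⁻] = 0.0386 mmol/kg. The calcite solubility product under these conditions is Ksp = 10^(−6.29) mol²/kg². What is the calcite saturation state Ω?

Ω = 0.748

Ksp = 10^(−6.29) = 5.129×10^-7
Ω = [Ca²⁺][CO3²⁻]/Ksp = (9.94×10^-3)(0.0386×10^-3) / 5.129×10^-7 = 0.748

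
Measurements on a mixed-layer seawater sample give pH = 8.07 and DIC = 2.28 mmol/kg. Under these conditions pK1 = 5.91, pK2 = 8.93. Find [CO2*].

[CO2*] = 13.8 μmol/kg

α₀ = 1 / (1 + K1/[H⁺] + K1K2/[H⁺]²) = 1 / (1 + 10^+2.16 + 10^+1.30)
   = 1 / (1 + 144.54 + 19.953) = 1/165.50 = 0.006042
[CO2*] = α₀ × DIC = 0.006042 × 2.28 = 0.0138 mmol/kg = 13.8 μmol/kg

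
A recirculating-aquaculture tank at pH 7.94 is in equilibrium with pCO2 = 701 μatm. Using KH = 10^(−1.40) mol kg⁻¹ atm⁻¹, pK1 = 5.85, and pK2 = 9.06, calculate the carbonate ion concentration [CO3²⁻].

[CO2*] = KH · pCO2 = 10^(−1.40) × 701×10^-6 = 2.791×10^-5 mol/kg
α₀ = 1/(1 + K1/[H⁺] + K1K2/[H⁺]²) = 1/(1 + 10^+2.09 + 10^+0.97) = 0.007499
DIC = [CO2*]/α₀ = 2.791×10^-5 / 0.007499 = 3.722 mmol/kg
[CO3²⁻] = α₂·DIC; α₂ = 0.06998, so [CO3²⁻] = 0.06998 × 3.722 = 0.260 mmol/kg

[CO3²⁻] = 0.260 mmol/kg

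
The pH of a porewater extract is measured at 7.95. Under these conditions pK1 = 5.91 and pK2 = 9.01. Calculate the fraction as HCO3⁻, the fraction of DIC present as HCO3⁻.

α₁ = 1 / (1 + [H⁺]/K1 + K2/[H⁺]) = 1 / (1 + 10^-2.04 + 10^-1.06)
   = 1 / (1 + 0.0091201 + 0.087096) = 1/1.0962 = 0.9122

α₁ = 0.912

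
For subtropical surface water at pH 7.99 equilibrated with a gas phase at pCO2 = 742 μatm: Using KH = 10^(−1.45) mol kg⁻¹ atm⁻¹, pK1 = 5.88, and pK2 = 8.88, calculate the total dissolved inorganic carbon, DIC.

[CO2*] = KH · pCO2 = 10^(−1.45) × 742×10^-6 = 2.633×10^-5 mol/kg
α₀ = 1/(1 + K1/[H⁺] + K1K2/[H⁺]²) = 1/(1 + 10^+2.11 + 10^+1.22) = 0.006830
DIC = [CO2*]/α₀ = 2.633×10^-5 / 0.006830 = 3.85 mmol/kg

DIC = 3.85 mmol/kg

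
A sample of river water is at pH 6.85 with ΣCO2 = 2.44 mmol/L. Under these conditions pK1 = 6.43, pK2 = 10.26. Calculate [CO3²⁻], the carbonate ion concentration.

[CO3²⁻] = 0.688 μmol/L

α₂ = 1 / (1 + [H⁺]/K2 + [H⁺]²/(K1K2)) = 1 / (1 + 10^+3.41 + 10^+2.99)
   = 1 / (1 + 2570.4 + 977.24) = 1/3548.6 = 0.0002818
[CO3²⁻] = α₂ × DIC = 0.0002818 × 2.44 = 0.000688 mmol/L = 0.688 μmol/L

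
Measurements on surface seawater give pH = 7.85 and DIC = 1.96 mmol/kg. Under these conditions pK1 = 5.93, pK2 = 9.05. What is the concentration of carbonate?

α₂ = 1 / (1 + [H⁺]/K2 + [H⁺]²/(K1K2)) = 1 / (1 + 10^+1.20 + 10^-0.72)
   = 1 / (1 + 15.849 + 0.19055) = 1/17.039 = 0.05869
[CO3²⁻] = α₂ × DIC = 0.05869 × 1.96 = 0.115 mmol/kg

[CO3²⁻] = 0.115 mmol/kg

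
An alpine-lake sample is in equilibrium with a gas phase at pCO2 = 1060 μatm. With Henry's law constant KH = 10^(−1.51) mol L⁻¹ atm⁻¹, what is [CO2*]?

[CO2*] = 32.8 μmol/L

KH = 10^(−1.51) = 3.090×10^-2 mol L⁻¹ atm⁻¹
[CO2*] = KH · pCO2 = 3.090×10^-2 × 1060×10^-6 atm = 3.28×10^-5 mol/L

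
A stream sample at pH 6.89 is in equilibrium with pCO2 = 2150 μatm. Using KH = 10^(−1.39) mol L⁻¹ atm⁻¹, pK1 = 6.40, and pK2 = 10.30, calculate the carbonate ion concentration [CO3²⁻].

[CO3²⁻] = 0.105 μmol/L

[CO2*] = KH · pCO2 = 10^(−1.39) × 2150×10^-6 = 8.759×10^-5 mol/L
α₀ = 1/(1 + K1/[H⁺] + K1K2/[H⁺]²) = 1/(1 + 10^+0.49 + 10^-2.92) = 0.2444
DIC = [CO2*]/α₀ = 8.759×10^-5 / 0.2444 = 0.3584 mmol/L
[CO3²⁻] = α₂·DIC; α₂ = 0.0002938, so [CO3²⁻] = 0.0002938 × 0.3584 = 0.000105 mmol/L = 0.105 μmol/L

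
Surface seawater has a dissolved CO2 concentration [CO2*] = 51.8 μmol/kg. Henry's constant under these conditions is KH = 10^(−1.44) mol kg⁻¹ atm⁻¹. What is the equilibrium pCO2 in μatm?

pCO2 = 1430 μatm

KH = 10^(−1.44) = 3.631×10^-2 mol kg⁻¹ atm⁻¹
pCO2 = [CO2*]/KH = 51.8×10^-6 / 3.631×10^-2 = 1.43×10^-3 atm = 1430 μatm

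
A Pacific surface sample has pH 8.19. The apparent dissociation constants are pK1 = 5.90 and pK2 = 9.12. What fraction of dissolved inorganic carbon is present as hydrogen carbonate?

α₁ = 0.891

α₁ = 1 / (1 + [H⁺]/K1 + K2/[H⁺]) = 1 / (1 + 10^-2.29 + 10^-0.93)
   = 1 / (1 + 0.0051286 + 0.11749) = 1/1.1226 = 0.8908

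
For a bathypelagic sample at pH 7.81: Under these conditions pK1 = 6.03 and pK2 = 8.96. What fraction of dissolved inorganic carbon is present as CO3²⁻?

α₂ = 1 / (1 + [H⁺]/K2 + [H⁺]²/(K1K2)) = 1 / (1 + 10^+1.15 + 10^-0.63)
   = 1 / (1 + 14.125 + 0.23442) = 1/15.360 = 0.06511

α₂ = 0.0651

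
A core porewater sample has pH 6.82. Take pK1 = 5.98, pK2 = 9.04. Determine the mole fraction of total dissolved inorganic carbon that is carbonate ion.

α₂ = 1 / (1 + [H⁺]/K2 + [H⁺]²/(K1K2)) = 1 / (1 + 10^+2.22 + 10^+1.38)
   = 1 / (1 + 165.96 + 23.988) = 1/190.95 = 0.005237

α₂ = 0.00524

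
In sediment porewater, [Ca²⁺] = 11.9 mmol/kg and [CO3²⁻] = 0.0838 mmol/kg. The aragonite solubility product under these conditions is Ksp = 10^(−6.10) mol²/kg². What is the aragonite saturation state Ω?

Ω = 1.26

Ksp = 10^(−6.10) = 7.943×10^-7
Ω = [Ca²⁺][CO3²⁻]/Ksp = (11.9×10^-3)(0.0838×10^-3) / 7.943×10^-7 = 1.26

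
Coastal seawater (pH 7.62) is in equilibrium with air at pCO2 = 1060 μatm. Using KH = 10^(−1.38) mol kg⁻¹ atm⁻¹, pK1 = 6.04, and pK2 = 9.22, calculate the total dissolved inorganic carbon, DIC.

DIC = 1.77 mmol/kg

[CO2*] = KH · pCO2 = 10^(−1.38) × 1060×10^-6 = 4.419×10^-5 mol/kg
α₀ = 1/(1 + K1/[H⁺] + K1K2/[H⁺]²) = 1/(1 + 10^+1.58 + 10^-0.02) = 0.02502
DIC = [CO2*]/α₀ = 4.419×10^-5 / 0.02502 = 1.77 mmol/kg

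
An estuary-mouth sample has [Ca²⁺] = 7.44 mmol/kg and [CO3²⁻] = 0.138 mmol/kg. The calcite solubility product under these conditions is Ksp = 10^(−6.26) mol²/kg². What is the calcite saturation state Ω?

Ksp = 10^(−6.26) = 5.495×10^-7
Ω = [Ca²⁺][CO3²⁻]/Ksp = (7.44×10^-3)(0.138×10^-3) / 5.495×10^-7 = 1.87

Ω = 1.87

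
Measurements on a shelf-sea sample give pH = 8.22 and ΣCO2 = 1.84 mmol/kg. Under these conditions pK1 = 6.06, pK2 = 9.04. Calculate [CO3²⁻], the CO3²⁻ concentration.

α₂ = 1 / (1 + [H⁺]/K2 + [H⁺]²/(K1K2)) = 1 / (1 + 10^+0.82 + 10^-1.34)
   = 1 / (1 + 6.6069 + 0.045709) = 1/7.6526 = 0.1307
[CO3²⁻] = α₂ × DIC = 0.1307 × 1.84 = 0.240 mmol/kg

[CO3²⁻] = 0.240 mmol/kg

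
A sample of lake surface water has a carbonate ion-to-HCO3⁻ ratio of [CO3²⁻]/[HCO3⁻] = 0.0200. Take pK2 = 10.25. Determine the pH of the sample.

From K2 = [H⁺][CO3²⁻]/[HCO3⁻]:  pH = pK2 + log₁₀([CO3²⁻]/[HCO3⁻])
log₁₀(0.0200) = -1.699
pH = 10.25 + (-1.699) = 8.55

pH = 8.55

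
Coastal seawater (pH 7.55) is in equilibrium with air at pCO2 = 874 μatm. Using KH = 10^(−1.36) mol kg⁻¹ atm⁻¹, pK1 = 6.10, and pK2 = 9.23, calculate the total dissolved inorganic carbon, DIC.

[CO2*] = KH · pCO2 = 10^(−1.36) × 874×10^-6 = 3.815×10^-5 mol/kg
α₀ = 1/(1 + K1/[H⁺] + K1K2/[H⁺]²) = 1/(1 + 10^+1.45 + 10^-0.23) = 0.03359
DIC = [CO2*]/α₀ = 3.815×10^-5 / 0.03359 = 1.14 mmol/kg

DIC = 1.14 mmol/kg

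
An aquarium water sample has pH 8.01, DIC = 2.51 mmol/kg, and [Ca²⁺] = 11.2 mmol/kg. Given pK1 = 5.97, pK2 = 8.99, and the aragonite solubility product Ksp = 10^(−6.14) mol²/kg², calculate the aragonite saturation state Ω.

Ω = 3.65

α₂ = 1 / (1 + [H⁺]/K2 + [H⁺]²/(K1K2)) = 1 / (1 + 10^+0.98 + 10^-1.06)
   = 1 / (1 + 9.5499 + 0.087096) = 1/10.637 = 0.09401
[CO3²⁻] = α₂ × DIC = 0.09401 × 2.51 = 0.2360 mmol/kg
Ksp = 10^(−6.14) = 7.244×10^-7
Ω = [Ca²⁺][CO3²⁻]/Ksp = (11.2×10^-3)(2.360×10^-4) / 7.244×10^-7 = 3.65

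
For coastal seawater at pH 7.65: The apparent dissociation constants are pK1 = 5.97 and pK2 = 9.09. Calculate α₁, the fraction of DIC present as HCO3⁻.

α₁ = 0.946

α₁ = 1 / (1 + [H⁺]/K1 + K2/[H⁺]) = 1 / (1 + 10^-1.68 + 10^-1.44)
   = 1 / (1 + 0.020893 + 0.036308) = 1/1.0572 = 0.9459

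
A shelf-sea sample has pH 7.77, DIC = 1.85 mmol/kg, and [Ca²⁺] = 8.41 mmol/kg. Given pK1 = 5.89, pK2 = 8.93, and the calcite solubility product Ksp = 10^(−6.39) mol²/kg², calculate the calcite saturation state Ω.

α₂ = 1 / (1 + [H⁺]/K2 + [H⁺]²/(K1K2)) = 1 / (1 + 10^+1.16 + 10^-0.72)
   = 1 / (1 + 14.454 + 0.19055) = 1/15.645 = 0.06392
[CO3²⁻] = α₂ × DIC = 0.06392 × 1.85 = 0.1182 mmol/kg
Ksp = 10^(−6.39) = 4.074×10^-7
Ω = [Ca²⁺][CO3²⁻]/Ksp = (8.41×10^-3)(1.182×10^-4) / 4.074×10^-7 = 2.44

Ω = 2.44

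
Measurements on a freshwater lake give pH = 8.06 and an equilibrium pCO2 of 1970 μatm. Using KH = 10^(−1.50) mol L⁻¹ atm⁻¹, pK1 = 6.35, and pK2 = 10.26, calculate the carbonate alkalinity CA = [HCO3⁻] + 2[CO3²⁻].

CA = 3.24 mmol/L

[CO2*] = KH · pCO2 = 10^(−1.50) × 1970×10^-6 = 6.230×10^-5 mol/L
α₀ = 1/(1 + K1/[H⁺] + K1K2/[H⁺]²) = 1/(1 + 10^+1.71 + 10^-0.49) = 0.01901
DIC = [CO2*]/α₀ = 6.230×10^-5 / 0.01901 = 3.277 mmol/L
CA = (α₁ + 2α₂)·DIC = (0.9748 + 2×0.006151) × 3.277 = 3.24 mmol/L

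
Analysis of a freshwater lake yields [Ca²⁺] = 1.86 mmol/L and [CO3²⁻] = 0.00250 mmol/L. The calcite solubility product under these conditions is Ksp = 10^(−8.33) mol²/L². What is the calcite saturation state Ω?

Ksp = 10^(−8.33) = 4.677×10^-9
Ω = [Ca²⁺][CO3²⁻]/Ksp = (1.86×10^-3)(0.00250×10^-3) / 4.677×10^-9 = 0.994

Ω = 0.994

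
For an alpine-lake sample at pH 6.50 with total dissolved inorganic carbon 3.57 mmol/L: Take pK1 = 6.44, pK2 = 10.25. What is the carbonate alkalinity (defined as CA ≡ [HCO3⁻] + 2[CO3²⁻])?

CA = 1.91 mmol/L

CA = [HCO3⁻] + 2[CO3²⁻] = (α₁ + 2α₂)·DIC
At pH 6.50: [H⁺]/K1 = 10^-0.06 = 0.87096, K2/[H⁺] = 10^-3.75 = 0.00017783
α₁ = 1/(1 + 0.87096 + 0.00017783) = 1/1.8711 = 0.5344; α₂ = α₁·K2/[H⁺] = 9.504×10^-5
α₁ + 2α₂ = 0.5346
CA = 0.5346 × 3.57 = 1.91 mmol/L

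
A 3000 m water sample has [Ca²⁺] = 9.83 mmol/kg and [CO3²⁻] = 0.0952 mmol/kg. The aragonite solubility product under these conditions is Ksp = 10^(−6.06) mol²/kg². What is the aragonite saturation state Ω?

Ksp = 10^(−6.06) = 8.710×10^-7
Ω = [Ca²⁺][CO3²⁻]/Ksp = (9.83×10^-3)(0.0952×10^-3) / 8.710×10^-7 = 1.07

Ω = 1.07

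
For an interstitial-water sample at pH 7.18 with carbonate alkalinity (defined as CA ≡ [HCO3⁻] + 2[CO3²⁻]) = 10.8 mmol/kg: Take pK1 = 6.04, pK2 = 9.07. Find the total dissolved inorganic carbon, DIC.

CA = [HCO3⁻] + 2[CO3²⁻] = (α₁ + 2α₂)·DIC
At pH 7.18: [H⁺]/K1 = 10^-1.14 = 0.072444, K2/[H⁺] = 10^-1.89 = 0.012882
α₁ = 1/(1 + 0.072444 + 0.012882) = 1/1.0853 = 0.9214; α₂ = α₁·K2/[H⁺] = 0.01187
α₁ + 2α₂ = 0.9451
DIC = CA / (α₁ + 2α₂) = 10.8 / 0.9451 = 11.4 mmol/kg

DIC = 11.4 mmol/kg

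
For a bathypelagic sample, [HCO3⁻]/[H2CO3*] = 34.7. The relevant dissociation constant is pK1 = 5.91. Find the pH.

From K1 = [H⁺][HCO3⁻]/[H2CO3*]:  pH = pK1 + log₁₀([HCO3⁻]/[H2CO3*])
log₁₀(34.7) = +1.540
pH = 5.91 + (+1.540) = 7.45

pH = 7.45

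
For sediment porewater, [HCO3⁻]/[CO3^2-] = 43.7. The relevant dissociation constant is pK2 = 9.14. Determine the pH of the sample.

pH = 7.50

From K2 = [H⁺][CO3^2-]/[HCO3⁻]:  pH = pK2 − log₁₀([HCO3⁻]/[CO3^2-])
log₁₀(43.7) = +1.640
pH = 9.14 − (+1.640) = 7.50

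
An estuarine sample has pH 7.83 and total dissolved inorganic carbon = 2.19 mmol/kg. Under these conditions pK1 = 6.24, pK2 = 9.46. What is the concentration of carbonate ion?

α₂ = 1 / (1 + [H⁺]/K2 + [H⁺]²/(K1K2)) = 1 / (1 + 10^+1.63 + 10^+0.04)
   = 1 / (1 + 42.658 + 1.0965) = 1/44.754 = 0.02234
[CO3²⁻] = α₂ × DIC = 0.02234 × 2.19 = 0.0489 mmol/kg

[CO3²⁻] = 0.0489 mmol/kg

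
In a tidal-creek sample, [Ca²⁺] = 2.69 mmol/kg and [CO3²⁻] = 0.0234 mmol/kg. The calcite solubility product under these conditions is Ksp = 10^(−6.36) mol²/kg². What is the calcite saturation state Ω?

Ksp = 10^(−6.36) = 4.365×10^-7
Ω = [Ca²⁺][CO3²⁻]/Ksp = (2.69×10^-3)(0.0234×10^-3) / 4.365×10^-7 = 0.144

Ω = 0.144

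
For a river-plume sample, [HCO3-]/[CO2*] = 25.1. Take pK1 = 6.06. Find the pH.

From K1 = [H⁺][HCO3-]/[CO2*]:  pH = pK1 + log₁₀([HCO3-]/[CO2*])
log₁₀(25.1) = +1.400
pH = 6.06 + (+1.400) = 7.46

pH = 7.46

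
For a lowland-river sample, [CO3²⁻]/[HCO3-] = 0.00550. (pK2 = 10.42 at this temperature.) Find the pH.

pH = 8.16

From K2 = [H⁺][CO3²⁻]/[HCO3-]:  pH = pK2 + log₁₀([CO3²⁻]/[HCO3-])
log₁₀(0.00550) = -2.260
pH = 10.42 + (-2.260) = 8.16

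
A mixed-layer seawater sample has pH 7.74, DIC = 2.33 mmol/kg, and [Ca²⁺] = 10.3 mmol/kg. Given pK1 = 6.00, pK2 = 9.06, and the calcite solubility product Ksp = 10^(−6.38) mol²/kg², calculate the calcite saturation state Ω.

Ω = 2.58

α₂ = 1 / (1 + [H⁺]/K2 + [H⁺]²/(K1K2)) = 1 / (1 + 10^+1.32 + 10^-0.42)
   = 1 / (1 + 20.893 + 0.38019) = 1/22.273 = 0.04490
[CO3²⁻] = α₂ × DIC = 0.04490 × 2.33 = 0.1046 mmol/kg
Ksp = 10^(−6.38) = 4.169×10^-7
Ω = [Ca²⁺][CO3²⁻]/Ksp = (10.3×10^-3)(1.046×10^-4) / 4.169×10^-7 = 2.58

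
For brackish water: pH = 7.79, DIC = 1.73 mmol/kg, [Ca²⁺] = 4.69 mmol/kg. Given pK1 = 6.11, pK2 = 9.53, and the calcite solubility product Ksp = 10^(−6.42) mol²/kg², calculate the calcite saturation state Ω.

α₂ = 1 / (1 + [H⁺]/K2 + [H⁺]²/(K1K2)) = 1 / (1 + 10^+1.74 + 10^+0.06)
   = 1 / (1 + 54.954 + 1.1482) = 1/57.102 = 0.01751
[CO3²⁻] = α₂ × DIC = 0.01751 × 1.73 = 0.03030 mmol/kg
Ksp = 10^(−6.42) = 3.802×10^-7
Ω = [Ca²⁺][CO3²⁻]/Ksp = (4.69×10^-3)(3.030×10^-5) / 3.802×10^-7 = 0.374

Ω = 0.374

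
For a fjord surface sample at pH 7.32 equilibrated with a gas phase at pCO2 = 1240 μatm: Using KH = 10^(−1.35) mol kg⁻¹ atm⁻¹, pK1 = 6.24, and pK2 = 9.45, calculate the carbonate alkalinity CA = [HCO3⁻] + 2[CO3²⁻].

CA = 0.676 mmol/kg

[CO2*] = KH · pCO2 = 10^(−1.35) × 1240×10^-6 = 5.539×10^-5 mol/kg
α₀ = 1/(1 + K1/[H⁺] + K1K2/[H⁺]²) = 1/(1 + 10^+1.08 + 10^-1.05) = 0.07627
DIC = [CO2*]/α₀ = 5.539×10^-5 / 0.07627 = 0.7262 mmol/kg
CA = (α₁ + 2α₂)·DIC = (0.9169 + 2×0.006797) × 0.7262 = 0.676 mmol/kg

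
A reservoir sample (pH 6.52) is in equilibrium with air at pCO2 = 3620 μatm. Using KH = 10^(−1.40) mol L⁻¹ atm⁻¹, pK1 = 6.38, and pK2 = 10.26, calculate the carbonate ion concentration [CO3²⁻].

[CO2*] = KH · pCO2 = 10^(−1.40) × 3620×10^-6 = 1.441×10^-4 mol/L
α₀ = 1/(1 + K1/[H⁺] + K1K2/[H⁺]²) = 1/(1 + 10^+0.14 + 10^-3.60) = 0.4201
DIC = [CO2*]/α₀ = 1.441×10^-4 / 0.4201 = 0.3431 mmol/L
[CO3²⁻] = α₂·DIC; α₂ = 0.0001055, so [CO3²⁻] = 0.0001055 × 0.3431 = 3.62×10^-5 mmol/L = 0.0362 μmol/L

[CO3²⁻] = 0.0362 μmol/L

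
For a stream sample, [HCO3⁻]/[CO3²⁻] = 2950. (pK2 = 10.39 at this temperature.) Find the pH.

pH = 6.92

From K2 = [H⁺][CO3²⁻]/[HCO3⁻]:  pH = pK2 − log₁₀([HCO3⁻]/[CO3²⁻])
log₁₀(2950) = +3.470
pH = 10.39 − (+3.470) = 6.92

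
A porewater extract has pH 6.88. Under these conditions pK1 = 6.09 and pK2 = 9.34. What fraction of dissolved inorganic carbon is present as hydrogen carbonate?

α₁ = 0.858

α₁ = 1 / (1 + [H⁺]/K1 + K2/[H⁺]) = 1 / (1 + 10^-0.79 + 10^-2.46)
   = 1 / (1 + 0.16218 + 0.0034674) = 1/1.1656 = 0.8579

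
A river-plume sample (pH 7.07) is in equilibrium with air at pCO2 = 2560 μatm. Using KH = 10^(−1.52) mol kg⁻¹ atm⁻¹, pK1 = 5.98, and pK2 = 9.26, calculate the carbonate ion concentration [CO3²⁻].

[CO2*] = KH · pCO2 = 10^(−1.52) × 2560×10^-6 = 7.731×10^-5 mol/kg
α₀ = 1/(1 + K1/[H⁺] + K1K2/[H⁺]²) = 1/(1 + 10^+1.09 + 10^-1.10) = 0.07473
DIC = [CO2*]/α₀ = 7.731×10^-5 / 0.07473 = 1.035 mmol/kg
[CO3²⁻] = α₂·DIC; α₂ = 0.005936, so [CO3²⁻] = 0.005936 × 1.035 = 0.00614 mmol/kg = 6.14 μmol/kg

[CO3²⁻] = 6.14 μmol/kg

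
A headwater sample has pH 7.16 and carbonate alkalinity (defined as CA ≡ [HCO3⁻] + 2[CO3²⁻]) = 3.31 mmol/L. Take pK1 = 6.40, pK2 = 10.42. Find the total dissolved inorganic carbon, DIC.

DIC = 3.88 mmol/L

CA = [HCO3⁻] + 2[CO3²⁻] = (α₁ + 2α₂)·DIC
At pH 7.16: [H⁺]/K1 = 10^-0.76 = 0.17378, K2/[H⁺] = 10^-3.26 = 0.00054954
α₁ = 1/(1 + 0.17378 + 0.00054954) = 1/1.1743 = 0.8515; α₂ = α₁·K2/[H⁺] = 0.0004680
α₁ + 2α₂ = 0.8525
DIC = CA / (α₁ + 2α₂) = 3.31 / 0.8525 = 3.88 mmol/L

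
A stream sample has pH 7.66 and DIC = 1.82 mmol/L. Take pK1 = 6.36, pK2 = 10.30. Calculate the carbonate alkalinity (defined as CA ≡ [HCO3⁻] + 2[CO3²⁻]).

CA = [HCO3⁻] + 2[CO3²⁻] = (α₁ + 2α₂)·DIC
At pH 7.66: [H⁺]/K1 = 10^-1.30 = 0.050119, K2/[H⁺] = 10^-2.64 = 0.0022909
α₁ = 1/(1 + 0.050119 + 0.0022909) = 1/1.0524 = 0.9502; α₂ = α₁·K2/[H⁺] = 0.002177
α₁ + 2α₂ = 0.9546
CA = 0.9546 × 1.82 = 1.74 mmol/L

CA = 1.74 mmol/L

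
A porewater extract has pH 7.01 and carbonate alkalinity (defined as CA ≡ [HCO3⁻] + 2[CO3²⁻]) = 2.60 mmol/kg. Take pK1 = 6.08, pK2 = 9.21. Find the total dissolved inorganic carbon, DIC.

CA = [HCO3⁻] + 2[CO3²⁻] = (α₁ + 2α₂)·DIC
At pH 7.01: [H⁺]/K1 = 10^-0.93 = 0.11749, K2/[H⁺] = 10^-2.20 = 0.0063096
α₁ = 1/(1 + 0.11749 + 0.0063096) = 1/1.1238 = 0.8898; α₂ = α₁·K2/[H⁺] = 0.005615
α₁ + 2α₂ = 0.9011
DIC = CA / (α₁ + 2α₂) = 2.60 / 0.9011 = 2.89 mmol/kg

DIC = 2.89 mmol/kg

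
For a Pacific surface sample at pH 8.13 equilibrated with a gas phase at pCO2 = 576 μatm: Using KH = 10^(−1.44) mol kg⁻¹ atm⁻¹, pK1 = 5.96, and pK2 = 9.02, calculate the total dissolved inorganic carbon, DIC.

[CO2*] = KH · pCO2 = 10^(−1.44) × 576×10^-6 = 2.091×10^-5 mol/kg
α₀ = 1/(1 + K1/[H⁺] + K1K2/[H⁺]²) = 1/(1 + 10^+2.17 + 10^+1.28) = 0.005954
DIC = [CO2*]/α₀ = 2.091×10^-5 / 0.005954 = 3.51 mmol/kg

DIC = 3.51 mmol/kg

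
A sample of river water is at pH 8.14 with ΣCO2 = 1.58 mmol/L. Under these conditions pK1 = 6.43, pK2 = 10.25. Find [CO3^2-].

[CO3²⁻] = 11.9 μmol/L

α₂ = 1 / (1 + [H⁺]/K2 + [H⁺]²/(K1K2)) = 1 / (1 + 10^+2.11 + 10^+0.40)
   = 1 / (1 + 128.82 + 2.5119) = 1/132.34 = 0.007556
[CO3²⁻] = α₂ × DIC = 0.007556 × 1.58 = 0.0119 mmol/L = 11.9 μmol/L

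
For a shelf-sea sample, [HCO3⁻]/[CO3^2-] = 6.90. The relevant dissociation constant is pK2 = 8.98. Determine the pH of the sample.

pH = 8.14

From K2 = [H⁺][CO3^2-]/[HCO3⁻]:  pH = pK2 − log₁₀([HCO3⁻]/[CO3^2-])
log₁₀(6.90) = +0.839
pH = 8.98 − (+0.839) = 8.14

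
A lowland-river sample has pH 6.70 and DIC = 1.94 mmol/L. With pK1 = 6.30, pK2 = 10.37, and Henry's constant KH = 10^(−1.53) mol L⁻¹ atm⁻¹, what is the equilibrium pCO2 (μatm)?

pCO2 = 1.87×10^4 μatm

α₀ = 1 / (1 + K1/[H⁺] + K1K2/[H⁺]²) = 1 / (1 + 10^+0.40 + 10^-3.27)
   = 1 / (1 + 2.5119 + 0.00053703) = 1/3.5124 = 0.2847
[CO2*] = α₀ × DIC = 0.2847 × 1.94 = 0.5523 mmol/L
pCO2 = [CO2*]/KH = 5.523×10^-4 / 2.951×10^-2 = 1.87×10^4 μatm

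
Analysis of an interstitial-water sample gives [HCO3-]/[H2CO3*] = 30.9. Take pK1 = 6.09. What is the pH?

pH = 7.58

From K1 = [H⁺][HCO3-]/[H2CO3*]:  pH = pK1 + log₁₀([HCO3-]/[H2CO3*])
log₁₀(30.9) = +1.490
pH = 6.09 + (+1.490) = 7.58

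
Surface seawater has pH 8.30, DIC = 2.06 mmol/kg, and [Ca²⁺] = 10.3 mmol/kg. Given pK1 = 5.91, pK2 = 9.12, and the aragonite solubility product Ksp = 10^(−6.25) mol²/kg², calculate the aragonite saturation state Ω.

Ω = 4.94

α₂ = 1 / (1 + [H⁺]/K2 + [H⁺]²/(K1K2)) = 1 / (1 + 10^+0.82 + 10^-1.57)
   = 1 / (1 + 6.6069 + 0.026915) = 1/7.6338 = 0.1310
[CO3²⁻] = α₂ × DIC = 0.1310 × 2.06 = 0.2699 mmol/kg
Ksp = 10^(−6.25) = 5.623×10^-7
Ω = [Ca²⁺][CO3²⁻]/Ksp = (10.3×10^-3)(2.699×10^-4) / 5.623×10^-7 = 4.94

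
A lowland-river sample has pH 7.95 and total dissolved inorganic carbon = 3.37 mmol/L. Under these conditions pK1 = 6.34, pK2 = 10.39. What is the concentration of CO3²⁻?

α₂ = 1 / (1 + [H⁺]/K2 + [H⁺]²/(K1K2)) = 1 / (1 + 10^+2.44 + 10^+0.83)
   = 1 / (1 + 275.42 + 6.7608) = 1/283.18 = 0.003531
[CO3²⁻] = α₂ × DIC = 0.003531 × 3.37 = 0.0119 mmol/L = 11.9 μmol/L

[CO3²⁻] = 11.9 μmol/L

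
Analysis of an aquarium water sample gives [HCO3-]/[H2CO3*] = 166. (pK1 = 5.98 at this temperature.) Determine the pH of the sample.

From K1 = [H⁺][HCO3-]/[H2CO3*]:  pH = pK1 + log₁₀([HCO3-]/[H2CO3*])
log₁₀(166) = +2.220
pH = 5.98 + (+2.220) = 8.20

pH = 8.20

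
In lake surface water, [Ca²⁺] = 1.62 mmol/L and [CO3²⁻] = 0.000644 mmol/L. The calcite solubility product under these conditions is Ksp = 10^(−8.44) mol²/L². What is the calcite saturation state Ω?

Ω = 0.287

Ksp = 10^(−8.44) = 3.631×10^-9
Ω = [Ca²⁺][CO3²⁻]/Ksp = (1.62×10^-3)(0.000644×10^-3) / 3.631×10^-9 = 0.287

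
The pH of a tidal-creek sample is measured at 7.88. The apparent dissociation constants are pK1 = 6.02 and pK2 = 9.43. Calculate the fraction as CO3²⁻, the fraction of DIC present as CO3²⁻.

α₂ = 0.0270

α₂ = 1 / (1 + [H⁺]/K2 + [H⁺]²/(K1K2)) = 1 / (1 + 10^+1.55 + 10^-0.31)
   = 1 / (1 + 35.481 + 0.48978) = 1/36.971 = 0.02705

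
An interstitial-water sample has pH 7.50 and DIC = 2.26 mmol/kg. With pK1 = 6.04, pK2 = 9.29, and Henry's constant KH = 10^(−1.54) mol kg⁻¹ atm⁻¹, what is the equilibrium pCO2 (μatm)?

α₀ = 1 / (1 + K1/[H⁺] + K1K2/[H⁺]²) = 1 / (1 + 10^+1.46 + 10^-0.33)
   = 1 / (1 + 28.840 + 0.46774) = 1/30.308 = 0.03299
[CO2*] = α₀ × DIC = 0.03299 × 2.26 = 0.07457 mmol/kg
pCO2 = [CO2*]/KH = 7.457×10^-5 / 2.884×10^-2 = 2590 μatm

pCO2 = 2590 μatm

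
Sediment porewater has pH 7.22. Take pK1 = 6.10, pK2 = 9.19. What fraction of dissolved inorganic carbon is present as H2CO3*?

α₀ = 0.0698

α₀ = 1 / (1 + K1/[H⁺] + K1K2/[H⁺]²) = 1 / (1 + 10^+1.12 + 10^-0.85)
   = 1 / (1 + 13.183 + 0.14125) = 1/14.324 = 0.06981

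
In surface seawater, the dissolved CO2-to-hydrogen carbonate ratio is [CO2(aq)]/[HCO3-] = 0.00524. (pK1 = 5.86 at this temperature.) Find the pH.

pH = 8.14

From K1 = [H⁺][HCO3-]/[CO2(aq)]:  pH = pK1 − log₁₀([CO2(aq)]/[HCO3-])
log₁₀(0.00524) = -2.281
pH = 5.86 − (-2.281) = 8.14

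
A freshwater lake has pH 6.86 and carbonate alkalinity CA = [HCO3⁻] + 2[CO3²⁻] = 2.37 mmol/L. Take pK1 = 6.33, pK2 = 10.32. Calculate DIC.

CA = [HCO3⁻] + 2[CO3²⁻] = (α₁ + 2α₂)·DIC
At pH 6.86: [H⁺]/K1 = 10^-0.53 = 0.29512, K2/[H⁺] = 10^-3.46 = 0.00034674
α₁ = 1/(1 + 0.29512 + 0.00034674) = 1/1.2955 = 0.7719; α₂ = α₁·K2/[H⁺] = 0.0002677
α₁ + 2α₂ = 0.7725
DIC = CA / (α₁ + 2α₂) = 2.37 / 0.7725 = 3.07 mmol/L

DIC = 3.07 mmol/L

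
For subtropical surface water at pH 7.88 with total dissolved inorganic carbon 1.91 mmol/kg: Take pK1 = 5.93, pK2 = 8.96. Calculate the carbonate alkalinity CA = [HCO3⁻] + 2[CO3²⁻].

CA = 2.04 mmol/kg

CA = [HCO3⁻] + 2[CO3²⁻] = (α₁ + 2α₂)·DIC
At pH 7.88: [H⁺]/K1 = 10^-1.95 = 0.011220, K2/[H⁺] = 10^-1.08 = 0.083176
α₁ = 1/(1 + 0.011220 + 0.083176) = 1/1.0944 = 0.9137; α₂ = α₁·K2/[H⁺] = 0.07600
α₁ + 2α₂ = 1.0657
CA = 1.0657 × 1.91 = 2.04 mmol/kg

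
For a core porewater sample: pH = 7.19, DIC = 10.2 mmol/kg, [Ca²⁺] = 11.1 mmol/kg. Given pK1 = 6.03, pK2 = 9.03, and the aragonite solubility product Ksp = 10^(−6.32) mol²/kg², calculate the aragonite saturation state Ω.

α₂ = 1 / (1 + [H⁺]/K2 + [H⁺]²/(K1K2)) = 1 / (1 + 10^+1.84 + 10^+0.68)
   = 1 / (1 + 69.183 + 4.7863) = 1/74.969 = 0.01334
[CO3²⁻] = α₂ × DIC = 0.01334 × 10.2 = 0.1361 mmol/kg
Ksp = 10^(−6.32) = 4.786×10^-7
Ω = [Ca²⁺][CO3²⁻]/Ksp = (11.1×10^-3)(1.361×10^-4) / 4.786×10^-7 = 3.16

Ω = 3.16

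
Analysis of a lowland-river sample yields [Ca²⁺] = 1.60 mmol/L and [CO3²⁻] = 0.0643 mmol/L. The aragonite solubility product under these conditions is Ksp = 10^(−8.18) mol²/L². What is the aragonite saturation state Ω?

Ω = 15.6

Ksp = 10^(−8.18) = 6.607×10^-9
Ω = [Ca²⁺][CO3²⁻]/Ksp = (1.60×10^-3)(0.0643×10^-3) / 6.607×10^-9 = 15.6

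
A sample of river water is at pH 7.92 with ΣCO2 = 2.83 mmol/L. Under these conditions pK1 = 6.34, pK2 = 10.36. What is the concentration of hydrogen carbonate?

α₁ = 1 / (1 + [H⁺]/K1 + K2/[H⁺]) = 1 / (1 + 10^-1.58 + 10^-2.44)
   = 1 / (1 + 0.026303 + 0.0036308) = 1/1.0299 = 0.9709
[HCO3⁻] = α₁ × DIC = 0.9709 × 2.83 = 2.75 mmol/L

[HCO3⁻] = 2.75 mmol/L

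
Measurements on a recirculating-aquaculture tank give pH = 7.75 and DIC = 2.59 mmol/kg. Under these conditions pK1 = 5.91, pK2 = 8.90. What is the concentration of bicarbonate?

[HCO3⁻] = 2.39 mmol/kg

α₁ = 1 / (1 + [H⁺]/K1 + K2/[H⁺]) = 1 / (1 + 10^-1.84 + 10^-1.15)
   = 1 / (1 + 0.014454 + 0.070795) = 1/1.0852 = 0.9214
[HCO3⁻] = α₁ × DIC = 0.9214 × 2.59 = 2.39 mmol/kg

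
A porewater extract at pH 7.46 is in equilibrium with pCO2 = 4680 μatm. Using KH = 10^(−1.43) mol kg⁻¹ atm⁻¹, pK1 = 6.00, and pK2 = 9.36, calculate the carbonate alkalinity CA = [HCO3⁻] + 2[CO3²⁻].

CA = 5.14 mmol/kg

[CO2*] = KH · pCO2 = 10^(−1.43) × 4680×10^-6 = 1.739×10^-4 mol/kg
α₀ = 1/(1 + K1/[H⁺] + K1K2/[H⁺]²) = 1/(1 + 10^+1.46 + 10^-0.44) = 0.03311
DIC = [CO2*]/α₀ = 1.739×10^-4 / 0.03311 = 5.252 mmol/kg
CA = (α₁ + 2α₂)·DIC = (0.9549 + 2×0.01202) × 5.252 = 5.14 mmol/kg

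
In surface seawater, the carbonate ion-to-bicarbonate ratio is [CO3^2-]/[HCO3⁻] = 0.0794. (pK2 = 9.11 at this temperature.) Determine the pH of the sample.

From K2 = [H⁺][CO3^2-]/[HCO3⁻]:  pH = pK2 + log₁₀([CO3^2-]/[HCO3⁻])
log₁₀(0.0794) = -1.100
pH = 9.11 + (-1.100) = 8.01

pH = 8.01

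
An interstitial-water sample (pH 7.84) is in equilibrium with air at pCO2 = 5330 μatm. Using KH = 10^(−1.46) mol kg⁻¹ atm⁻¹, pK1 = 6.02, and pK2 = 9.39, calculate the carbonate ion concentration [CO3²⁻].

[CO3²⁻] = 0.344 mmol/kg

[CO2*] = KH · pCO2 = 10^(−1.46) × 5330×10^-6 = 1.848×10^-4 mol/kg
α₀ = 1/(1 + K1/[H⁺] + K1K2/[H⁺]²) = 1/(1 + 10^+1.82 + 10^+0.27) = 0.01451
DIC = [CO2*]/α₀ = 1.848×10^-4 / 0.01451 = 12.74 mmol/kg
[CO3²⁻] = α₂·DIC; α₂ = 0.02701, so [CO3²⁻] = 0.02701 × 12.74 = 0.344 mmol/kg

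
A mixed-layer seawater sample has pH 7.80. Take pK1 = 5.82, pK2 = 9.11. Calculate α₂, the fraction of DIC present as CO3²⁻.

α₂ = 0.0462

α₂ = 1 / (1 + [H⁺]/K2 + [H⁺]²/(K1K2)) = 1 / (1 + 10^+1.31 + 10^-0.67)
   = 1 / (1 + 20.417 + 0.21380) = 1/21.631 = 0.04623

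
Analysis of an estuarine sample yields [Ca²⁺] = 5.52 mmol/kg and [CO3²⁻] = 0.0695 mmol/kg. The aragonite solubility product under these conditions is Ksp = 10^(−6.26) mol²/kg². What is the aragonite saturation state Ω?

Ω = 0.698

Ksp = 10^(−6.26) = 5.495×10^-7
Ω = [Ca²⁺][CO3²⁻]/Ksp = (5.52×10^-3)(0.0695×10^-3) / 5.495×10^-7 = 0.698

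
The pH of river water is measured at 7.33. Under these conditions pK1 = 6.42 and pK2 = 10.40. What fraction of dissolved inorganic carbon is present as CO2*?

α₀ = 0.109

α₀ = 1 / (1 + K1/[H⁺] + K1K2/[H⁺]²) = 1 / (1 + 10^+0.91 + 10^-2.16)
   = 1 / (1 + 8.1283 + 0.0069183) = 1/9.1352 = 0.1095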